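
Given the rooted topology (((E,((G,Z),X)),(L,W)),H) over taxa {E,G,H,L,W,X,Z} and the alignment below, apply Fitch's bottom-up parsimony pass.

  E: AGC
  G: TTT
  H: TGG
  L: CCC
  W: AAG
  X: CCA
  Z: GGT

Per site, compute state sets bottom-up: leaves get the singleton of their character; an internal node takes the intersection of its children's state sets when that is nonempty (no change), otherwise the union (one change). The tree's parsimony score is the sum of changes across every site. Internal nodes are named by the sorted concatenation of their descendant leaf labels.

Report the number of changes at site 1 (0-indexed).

4

[col 0] GZ: children G:{T}, Z:{G} ∪→ {G,T}; cost 1
[col 0] GXZ: children GZ:{G,T}, X:{C} ∪→ {C,G,T}; cost 1
[col 0] EGXZ: children E:{A}, GXZ:{C,G,T} ∪→ {A,C,G,T}; cost 1
[col 0] LW: children L:{C}, W:{A} ∪→ {A,C}; cost 1
[col 0] EGLWXZ: children EGXZ:{A,C,G,T}, LW:{A,C} ∩→ {A,C}; cost 0
[col 0] EGHLWXZ: children EGLWXZ:{A,C}, H:{T} ∪→ {A,C,T}; cost 1
[col 1] GZ: children G:{T}, Z:{G} ∪→ {G,T}; cost 1
[col 1] GXZ: children GZ:{G,T}, X:{C} ∪→ {C,G,T}; cost 1
[col 1] EGXZ: children E:{G}, GXZ:{C,G,T} ∩→ {G}; cost 0
[col 1] LW: children L:{C}, W:{A} ∪→ {A,C}; cost 1
[col 1] EGLWXZ: children EGXZ:{G}, LW:{A,C} ∪→ {A,C,G}; cost 1
[col 1] EGHLWXZ: children EGLWXZ:{A,C,G}, H:{G} ∩→ {G}; cost 0
[col 2] GZ: children G:{T}, Z:{T} ∩→ {T}; cost 0
[col 2] GXZ: children GZ:{T}, X:{A} ∪→ {A,T}; cost 1
[col 2] EGXZ: children E:{C}, GXZ:{A,T} ∪→ {A,C,T}; cost 1
[col 2] LW: children L:{C}, W:{G} ∪→ {C,G}; cost 1
[col 2] EGLWXZ: children EGXZ:{A,C,T}, LW:{C,G} ∩→ {C}; cost 0
[col 2] EGHLWXZ: children EGLWXZ:{C}, H:{G} ∪→ {C,G}; cost 1
per-site changes: [5, 4, 4]; total = 13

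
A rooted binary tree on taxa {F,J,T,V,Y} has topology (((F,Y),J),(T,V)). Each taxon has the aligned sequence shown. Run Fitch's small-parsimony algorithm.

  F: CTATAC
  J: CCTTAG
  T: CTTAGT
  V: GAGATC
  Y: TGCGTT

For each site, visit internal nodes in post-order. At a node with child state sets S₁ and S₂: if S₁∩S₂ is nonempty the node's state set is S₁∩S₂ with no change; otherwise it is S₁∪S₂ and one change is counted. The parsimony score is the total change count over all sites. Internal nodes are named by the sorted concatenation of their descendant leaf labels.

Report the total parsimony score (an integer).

FY@0: {C} ∪ {T} = {C,T} (union, +1)
FJY@0: {C,T} ∩ {C} = {C} (intersection, +0)
TV@0: {C} ∪ {G} = {C,G} (union, +1)
FJTVY@0: {C} ∩ {C,G} = {C} (intersection, +0)
FY@1: {T} ∪ {G} = {G,T} (union, +1)
FJY@1: {G,T} ∪ {C} = {C,G,T} (union, +1)
TV@1: {T} ∪ {A} = {A,T} (union, +1)
FJTVY@1: {C,G,T} ∩ {A,T} = {T} (intersection, +0)
FY@2: {A} ∪ {C} = {A,C} (union, +1)
FJY@2: {A,C} ∪ {T} = {A,C,T} (union, +1)
TV@2: {T} ∪ {G} = {G,T} (union, +1)
FJTVY@2: {A,C,T} ∩ {G,T} = {T} (intersection, +0)
FY@3: {T} ∪ {G} = {G,T} (union, +1)
FJY@3: {G,T} ∩ {T} = {T} (intersection, +0)
TV@3: {A} ∩ {A} = {A} (intersection, +0)
FJTVY@3: {T} ∪ {A} = {A,T} (union, +1)
FY@4: {A} ∪ {T} = {A,T} (union, +1)
FJY@4: {A,T} ∩ {A} = {A} (intersection, +0)
TV@4: {G} ∪ {T} = {G,T} (union, +1)
FJTVY@4: {A} ∪ {G,T} = {A,G,T} (union, +1)
FY@5: {C} ∪ {T} = {C,T} (union, +1)
FJY@5: {C,T} ∪ {G} = {C,G,T} (union, +1)
TV@5: {T} ∪ {C} = {C,T} (union, +1)
FJTVY@5: {C,G,T} ∩ {C,T} = {C,T} (intersection, +0)
per-site changes: [2, 3, 3, 2, 3, 3]; total = 16

16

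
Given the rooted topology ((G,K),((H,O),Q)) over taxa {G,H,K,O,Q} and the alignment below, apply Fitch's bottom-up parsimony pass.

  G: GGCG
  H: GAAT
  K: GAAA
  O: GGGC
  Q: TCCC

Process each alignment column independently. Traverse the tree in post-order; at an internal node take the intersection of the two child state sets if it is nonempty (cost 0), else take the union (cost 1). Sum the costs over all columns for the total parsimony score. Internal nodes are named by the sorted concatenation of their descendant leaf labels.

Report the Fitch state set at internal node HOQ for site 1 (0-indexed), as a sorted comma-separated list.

site 0, node GK: G={G} ∩ K={G} → {G} (+0)
site 0, node HO: H={G} ∩ O={G} → {G} (+0)
site 0, node HOQ: HO={G} ∪ Q={T} → {G,T} (+1)
site 0, node GHKOQ: GK={G} ∩ HOQ={G,T} → {G} (+0)
site 1, node GK: G={G} ∪ K={A} → {A,G} (+1)
site 1, node HO: H={A} ∪ O={G} → {A,G} (+1)
site 1, node HOQ: HO={A,G} ∪ Q={C} → {A,C,G} (+1)
site 1, node GHKOQ: GK={A,G} ∩ HOQ={A,C,G} → {A,G} (+0)
site 2, node GK: G={C} ∪ K={A} → {A,C} (+1)
site 2, node HO: H={A} ∪ O={G} → {A,G} (+1)
site 2, node HOQ: HO={A,G} ∪ Q={C} → {A,C,G} (+1)
site 2, node GHKOQ: GK={A,C} ∩ HOQ={A,C,G} → {A,C} (+0)
site 3, node GK: G={G} ∪ K={A} → {A,G} (+1)
site 3, node HO: H={T} ∪ O={C} → {C,T} (+1)
site 3, node HOQ: HO={C,T} ∩ Q={C} → {C} (+0)
site 3, node GHKOQ: GK={A,G} ∪ HOQ={C} → {A,C,G} (+1)
per-site changes: [1, 3, 3, 3]; total = 10

A,C,G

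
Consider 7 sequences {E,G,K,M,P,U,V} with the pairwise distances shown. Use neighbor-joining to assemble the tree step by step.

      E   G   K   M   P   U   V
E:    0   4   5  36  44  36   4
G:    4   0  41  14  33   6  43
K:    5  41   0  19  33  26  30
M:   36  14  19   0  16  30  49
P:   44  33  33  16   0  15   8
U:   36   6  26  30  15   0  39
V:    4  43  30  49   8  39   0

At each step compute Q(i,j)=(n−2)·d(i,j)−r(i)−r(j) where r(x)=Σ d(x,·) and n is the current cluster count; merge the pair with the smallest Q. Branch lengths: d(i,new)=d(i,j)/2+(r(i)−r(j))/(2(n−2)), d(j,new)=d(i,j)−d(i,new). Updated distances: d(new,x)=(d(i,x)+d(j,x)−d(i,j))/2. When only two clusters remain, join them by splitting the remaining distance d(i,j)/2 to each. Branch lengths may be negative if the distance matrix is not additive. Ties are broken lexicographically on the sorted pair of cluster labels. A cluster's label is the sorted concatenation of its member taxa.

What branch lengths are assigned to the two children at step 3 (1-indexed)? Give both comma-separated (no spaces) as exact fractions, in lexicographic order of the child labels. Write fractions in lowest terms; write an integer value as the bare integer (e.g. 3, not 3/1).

step 1: merge (E,V) at d=4, Q=-282; branch lengths E→-12/5, V→32/5; new cluster EV
  updated: d(EV,G)=43/2, d(EV,K)=31/2, d(EV,M)=81/2, d(EV,P)=24, d(EV,U)=71/2
step 2: merge (EV,K) at d=31/2, Q=-419/2; branch lengths EV→129/16, K→119/16; new cluster EKV
  updated: d(EKV,G)=47/2, d(EKV,M)=22, d(EKV,P)=83/4, d(EKV,U)=23
step 3: merge (G,U) at d=6, Q=-265/2; branch lengths G→41/12, U→31/12; new cluster GU
  updated: d(EKV,GU)=81/4, d(GU,M)=19, d(GU,P)=21
step 4: merge (EKV,GU) at d=81/4, Q=-331/4; branch lengths EKV→173/16, GU→151/16; new cluster EGKUV
  updated: d(EGKUV,M)=83/8, d(EGKUV,P)=43/4
step 5: merge (EGKUV,M) at d=83/8, Q=-297/8; branch lengths EGKUV→41/16, M→125/16; new cluster EGKMUV
  updated: d(EGKMUV,P)=131/16
step 6: merge (EGKMUV,P) at d=131/16; branch lengths EGKMUV→131/32, P→131/32; new cluster EGKMPUV
final tree: (((((E:-12/5,V:32/5):129/16,K:119/16):173/16,(G:41/12,U:31/12):151/16):41/16,M:125/16):131/32,P:131/32)
total length: 1029/16

41/12,31/12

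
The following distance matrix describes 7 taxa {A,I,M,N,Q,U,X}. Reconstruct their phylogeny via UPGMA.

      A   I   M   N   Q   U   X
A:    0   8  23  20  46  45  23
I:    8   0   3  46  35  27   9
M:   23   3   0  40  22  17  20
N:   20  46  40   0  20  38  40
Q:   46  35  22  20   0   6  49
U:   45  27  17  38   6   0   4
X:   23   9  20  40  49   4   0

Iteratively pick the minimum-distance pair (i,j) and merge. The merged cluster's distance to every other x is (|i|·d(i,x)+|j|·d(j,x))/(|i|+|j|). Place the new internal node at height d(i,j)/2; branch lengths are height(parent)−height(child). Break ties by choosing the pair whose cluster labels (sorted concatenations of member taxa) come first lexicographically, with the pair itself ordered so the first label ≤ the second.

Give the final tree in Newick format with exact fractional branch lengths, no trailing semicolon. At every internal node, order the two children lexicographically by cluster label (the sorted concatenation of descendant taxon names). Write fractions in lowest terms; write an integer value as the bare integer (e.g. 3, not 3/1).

(((A:31/4,(I:3/2,M:3/2):25/4):4,(U:2,X:2):39/4):107/20,(N:10,Q:10):71/10)

iteration 1: select I,M (d=3); attach at lengths (3/2, 3/2); label the merged cluster IM
  updated: d(A,IM)=31/2, d(IM,N)=43, d(IM,Q)=57/2, d(IM,U)=22, d(IM,X)=29/2
iteration 2: select U,X (d=4); attach at lengths (2, 2); label the merged cluster UX
  updated: d(A,UX)=34, d(IM,UX)=73/4, d(N,UX)=39, d(Q,UX)=55/2
iteration 3: select A,IM (d=31/2); attach at lengths (31/4, 25/4); label the merged cluster AIM
  updated: d(AIM,N)=106/3, d(AIM,Q)=103/3, d(AIM,UX)=47/2
iteration 4: select N,Q (d=20); attach at lengths (10, 10); label the merged cluster NQ
  updated: d(AIM,NQ)=209/6, d(NQ,UX)=133/4
iteration 5: select AIM,UX (d=47/2); attach at lengths (4, 39/4); label the merged cluster AIMUX
  updated: d(AIMUX,NQ)=171/5
iteration 6: select AIMUX,NQ (d=171/5); attach at lengths (107/20, 71/10); label the merged cluster AIMNQUX
final tree: (((A:31/4,(I:3/2,M:3/2):25/4):4,(U:2,X:2):39/4):107/20,(N:10,Q:10):71/10)
total length: 336/5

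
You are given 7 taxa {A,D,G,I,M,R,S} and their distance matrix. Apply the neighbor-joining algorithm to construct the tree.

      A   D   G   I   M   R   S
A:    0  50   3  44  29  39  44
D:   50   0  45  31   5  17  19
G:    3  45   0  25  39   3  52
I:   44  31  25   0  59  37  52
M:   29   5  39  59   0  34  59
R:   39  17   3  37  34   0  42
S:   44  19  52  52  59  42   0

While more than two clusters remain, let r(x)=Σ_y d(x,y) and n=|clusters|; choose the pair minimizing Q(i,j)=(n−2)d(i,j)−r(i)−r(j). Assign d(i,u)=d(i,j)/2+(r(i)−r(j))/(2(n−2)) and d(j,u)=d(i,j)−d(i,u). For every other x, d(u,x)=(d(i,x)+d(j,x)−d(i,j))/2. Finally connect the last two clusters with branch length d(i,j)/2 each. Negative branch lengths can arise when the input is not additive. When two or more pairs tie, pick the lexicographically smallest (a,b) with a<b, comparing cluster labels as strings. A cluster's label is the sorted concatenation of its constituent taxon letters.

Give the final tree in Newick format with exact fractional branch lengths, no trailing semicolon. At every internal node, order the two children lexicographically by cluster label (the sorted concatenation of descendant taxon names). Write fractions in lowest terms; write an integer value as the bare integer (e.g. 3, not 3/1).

1. join D+M (d=5, Q=-367) ⇒ DM; edges |D|=-33/10, |M|=83/10
  updated: d(A,DM)=37, d(DM,G)=79/2, d(DM,I)=85/2, d(DM,R)=23, d(DM,S)=73/2
2. join A+G (d=3, Q=-555/2) ⇒ AG; edges |A|=113/16, |G|=-65/16
  updated: d(AG,DM)=147/4, d(AG,I)=33, d(AG,R)=39/2, d(AG,S)=93/2
3. join DM+S (d=73/2, Q=-825/4) ⇒ DMS; edges |DM|=95/8, |S|=197/8
  updated: d(AG,DMS)=187/8, d(DMS,I)=29, d(DMS,R)=57/4
4. join AG+I (d=33, Q=-871/8) ⇒ AGI; edges |AG|=343/32, |I|=713/32
  updated: d(AGI,DMS)=155/16, d(AGI,R)=47/4
5. join AGI+DMS (d=155/16, Q=-571/16) ⇒ ADGIMS; edges |AGI|=115/32, |DMS|=195/32
  updated: d(ADGIMS,R)=261/32
6. join ADGIMS+R (d=261/32) ⇒ ADGIMRS; edges |ADGIMS|=261/64, |R|=261/64
final tree: ((((A:113/16,G:-65/16):343/32,I:713/32):115/32,((D:-33/10,M:83/10):95/8,S:197/8):195/32):261/64,R:261/64)
total length: 3051/32

((((A:113/16,G:-65/16):343/32,I:713/32):115/32,((D:-33/10,M:83/10):95/8,S:197/8):195/32):261/64,R:261/64)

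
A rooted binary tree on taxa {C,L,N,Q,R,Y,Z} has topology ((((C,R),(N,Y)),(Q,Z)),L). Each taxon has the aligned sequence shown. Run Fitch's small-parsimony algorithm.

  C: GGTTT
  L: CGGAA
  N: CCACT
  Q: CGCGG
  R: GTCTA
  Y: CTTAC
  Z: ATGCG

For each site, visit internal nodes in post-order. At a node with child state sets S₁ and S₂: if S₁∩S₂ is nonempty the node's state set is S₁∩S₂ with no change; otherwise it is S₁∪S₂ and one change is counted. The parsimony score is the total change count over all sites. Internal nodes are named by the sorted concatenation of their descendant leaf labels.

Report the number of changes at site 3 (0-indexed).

4

site 0, node CR: C={G} ∩ R={G} → {G} (+0)
site 0, node NY: N={C} ∩ Y={C} → {C} (+0)
site 0, node CNRY: CR={G} ∪ NY={C} → {C,G} (+1)
site 0, node QZ: Q={C} ∪ Z={A} → {A,C} (+1)
site 0, node CNQRYZ: CNRY={C,G} ∩ QZ={A,C} → {C} (+0)
site 0, node CLNQRYZ: CNQRYZ={C} ∩ L={C} → {C} (+0)
site 1, node CR: C={G} ∪ R={T} → {G,T} (+1)
site 1, node NY: N={C} ∪ Y={T} → {C,T} (+1)
site 1, node CNRY: CR={G,T} ∩ NY={C,T} → {T} (+0)
site 1, node QZ: Q={G} ∪ Z={T} → {G,T} (+1)
site 1, node CNQRYZ: CNRY={T} ∩ QZ={G,T} → {T} (+0)
site 1, node CLNQRYZ: CNQRYZ={T} ∪ L={G} → {G,T} (+1)
site 2, node CR: C={T} ∪ R={C} → {C,T} (+1)
site 2, node NY: N={A} ∪ Y={T} → {A,T} (+1)
site 2, node CNRY: CR={C,T} ∩ NY={A,T} → {T} (+0)
site 2, node QZ: Q={C} ∪ Z={G} → {C,G} (+1)
site 2, node CNQRYZ: CNRY={T} ∪ QZ={C,G} → {C,G,T} (+1)
site 2, node CLNQRYZ: CNQRYZ={C,G,T} ∩ L={G} → {G} (+0)
site 3, node CR: C={T} ∩ R={T} → {T} (+0)
site 3, node NY: N={C} ∪ Y={A} → {A,C} (+1)
site 3, node CNRY: CR={T} ∪ NY={A,C} → {A,C,T} (+1)
site 3, node QZ: Q={G} ∪ Z={C} → {C,G} (+1)
site 3, node CNQRYZ: CNRY={A,C,T} ∩ QZ={C,G} → {C} (+0)
site 3, node CLNQRYZ: CNQRYZ={C} ∪ L={A} → {A,C} (+1)
site 4, node CR: C={T} ∪ R={A} → {A,T} (+1)
site 4, node NY: N={T} ∪ Y={C} → {C,T} (+1)
site 4, node CNRY: CR={A,T} ∩ NY={C,T} → {T} (+0)
site 4, node QZ: Q={G} ∩ Z={G} → {G} (+0)
site 4, node CNQRYZ: CNRY={T} ∪ QZ={G} → {G,T} (+1)
site 4, node CLNQRYZ: CNQRYZ={G,T} ∪ L={A} → {A,G,T} (+1)
per-site changes: [2, 4, 4, 4, 4]; total = 18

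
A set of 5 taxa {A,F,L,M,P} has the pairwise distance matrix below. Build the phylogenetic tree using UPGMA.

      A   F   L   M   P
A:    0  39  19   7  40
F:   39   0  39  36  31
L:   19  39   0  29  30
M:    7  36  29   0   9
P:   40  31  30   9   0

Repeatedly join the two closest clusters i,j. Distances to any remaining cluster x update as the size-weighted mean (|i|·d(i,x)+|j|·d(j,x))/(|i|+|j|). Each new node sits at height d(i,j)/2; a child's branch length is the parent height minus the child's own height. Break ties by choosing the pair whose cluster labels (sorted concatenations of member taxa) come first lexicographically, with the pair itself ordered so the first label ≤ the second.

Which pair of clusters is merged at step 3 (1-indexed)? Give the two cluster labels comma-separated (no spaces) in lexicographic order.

ALM,P

iteration 1: select A,M (d=7); attach at lengths (7/2, 7/2); label the merged cluster AM
  updated: d(AM,F)=75/2, d(AM,L)=24, d(AM,P)=49/2
iteration 2: select AM,L (d=24); attach at lengths (17/2, 12); label the merged cluster ALM
  updated: d(ALM,F)=38, d(ALM,P)=79/3
iteration 3: select ALM,P (d=79/3); attach at lengths (7/6, 79/6); label the merged cluster ALMP
  updated: d(ALMP,F)=145/4
iteration 4: select ALMP,F (d=145/4); attach at lengths (119/24, 145/8); label the merged cluster AFLMP
final tree: ((((A:7/2,M:7/2):17/2,L:12):7/6,P:79/6):119/24,F:145/8)
total length: 779/12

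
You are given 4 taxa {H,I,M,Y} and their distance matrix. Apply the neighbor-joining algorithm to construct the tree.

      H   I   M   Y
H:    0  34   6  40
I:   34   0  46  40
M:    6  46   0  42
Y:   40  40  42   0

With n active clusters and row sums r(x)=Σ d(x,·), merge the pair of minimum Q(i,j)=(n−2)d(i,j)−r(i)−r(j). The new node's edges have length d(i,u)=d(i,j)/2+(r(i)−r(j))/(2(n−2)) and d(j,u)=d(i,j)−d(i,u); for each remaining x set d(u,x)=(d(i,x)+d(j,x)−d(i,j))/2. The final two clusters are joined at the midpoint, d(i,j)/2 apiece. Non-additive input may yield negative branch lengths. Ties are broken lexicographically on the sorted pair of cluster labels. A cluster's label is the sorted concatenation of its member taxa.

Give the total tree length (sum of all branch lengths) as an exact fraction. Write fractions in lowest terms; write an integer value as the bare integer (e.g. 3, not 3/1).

step 1: merge (H,M) at d=6, Q=-162; branch lengths H→-1/2, M→13/2; new cluster HM
  updated: d(HM,I)=37, d(HM,Y)=38
step 2: merge (HM,I) at d=37, Q=-115; branch lengths HM→35/2, I→39/2; new cluster HIM
  updated: d(HIM,Y)=41/2
step 3: merge (HIM,Y) at d=41/2; branch lengths HIM→41/4, Y→41/4; new cluster HIMY
final tree: (((H:-1/2,M:13/2):35/2,I:39/2):41/4,Y:41/4)
total length: 127/2

127/2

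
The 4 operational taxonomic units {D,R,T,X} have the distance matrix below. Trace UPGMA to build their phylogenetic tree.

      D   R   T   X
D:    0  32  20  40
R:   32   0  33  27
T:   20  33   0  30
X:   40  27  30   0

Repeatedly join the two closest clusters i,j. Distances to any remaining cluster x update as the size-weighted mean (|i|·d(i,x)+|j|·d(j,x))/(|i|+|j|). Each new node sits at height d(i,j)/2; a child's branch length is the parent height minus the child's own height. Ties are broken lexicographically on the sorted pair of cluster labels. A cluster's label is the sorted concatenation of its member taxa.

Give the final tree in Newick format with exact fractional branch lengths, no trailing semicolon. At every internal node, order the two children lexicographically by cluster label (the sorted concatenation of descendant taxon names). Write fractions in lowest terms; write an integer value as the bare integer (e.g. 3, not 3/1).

((D:10,T:10):55/8,(R:27/2,X:27/2):27/8)

step 1: merge (D,T) at d=20; branch lengths D→10, T→10; new cluster DT
  updated: d(DT,R)=65/2, d(DT,X)=35
step 2: merge (R,X) at d=27; branch lengths R→27/2, X→27/2; new cluster RX
  updated: d(DT,RX)=135/4
step 3: merge (DT,RX) at d=135/4; branch lengths DT→55/8, RX→27/8; new cluster DRTX
final tree: ((D:10,T:10):55/8,(R:27/2,X:27/2):27/8)
total length: 229/4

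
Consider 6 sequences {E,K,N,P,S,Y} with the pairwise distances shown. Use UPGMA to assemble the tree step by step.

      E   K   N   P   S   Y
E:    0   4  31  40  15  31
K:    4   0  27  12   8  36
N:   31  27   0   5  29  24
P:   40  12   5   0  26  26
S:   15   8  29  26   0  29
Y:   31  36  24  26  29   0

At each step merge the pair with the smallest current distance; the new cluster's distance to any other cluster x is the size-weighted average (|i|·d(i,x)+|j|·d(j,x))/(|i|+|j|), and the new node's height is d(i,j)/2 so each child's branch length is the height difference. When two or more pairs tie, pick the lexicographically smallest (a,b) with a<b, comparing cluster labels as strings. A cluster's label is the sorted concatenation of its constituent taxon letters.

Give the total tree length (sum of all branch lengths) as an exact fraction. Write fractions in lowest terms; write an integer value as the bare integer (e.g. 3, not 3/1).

1. join E+K (d=4) ⇒ EK; edges |E|=2, |K|=2
  updated: d(EK,N)=29, d(EK,P)=26, d(EK,S)=23/2, d(EK,Y)=67/2
2. join N+P (d=5) ⇒ NP; edges |N|=5/2, |P|=5/2
  updated: d(EK,NP)=55/2, d(NP,S)=55/2, d(NP,Y)=25
3. join EK+S (d=23/2) ⇒ EKS; edges |EK|=15/4, |S|=23/4
  updated: d(EKS,NP)=55/2, d(EKS,Y)=32
4. join NP+Y (d=25) ⇒ NPY; edges |NP|=10, |Y|=25/2
  updated: d(EKS,NPY)=29
5. join EKS+NPY (d=29) ⇒ EKNPSY; edges |EKS|=35/4, |NPY|=2
final tree: (((E:2,K:2):15/4,S:23/4):35/4,((N:5/2,P:5/2):10,Y:25/2):2)
total length: 207/4

207/4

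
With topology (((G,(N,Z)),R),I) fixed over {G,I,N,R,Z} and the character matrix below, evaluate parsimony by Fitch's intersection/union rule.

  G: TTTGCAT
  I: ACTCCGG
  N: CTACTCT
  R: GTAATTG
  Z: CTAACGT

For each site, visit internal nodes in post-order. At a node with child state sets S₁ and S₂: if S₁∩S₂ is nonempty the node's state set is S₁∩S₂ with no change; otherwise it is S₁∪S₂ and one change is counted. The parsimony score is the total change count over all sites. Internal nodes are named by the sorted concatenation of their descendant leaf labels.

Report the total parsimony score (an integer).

NZ@0: {C} ∩ {C} = {C} (intersection, +0)
GNZ@0: {T} ∪ {C} = {C,T} (union, +1)
GNRZ@0: {C,T} ∪ {G} = {C,G,T} (union, +1)
GINRZ@0: {C,G,T} ∪ {A} = {A,C,G,T} (union, +1)
NZ@1: {T} ∩ {T} = {T} (intersection, +0)
GNZ@1: {T} ∩ {T} = {T} (intersection, +0)
GNRZ@1: {T} ∩ {T} = {T} (intersection, +0)
GINRZ@1: {T} ∪ {C} = {C,T} (union, +1)
NZ@2: {A} ∩ {A} = {A} (intersection, +0)
GNZ@2: {T} ∪ {A} = {A,T} (union, +1)
GNRZ@2: {A,T} ∩ {A} = {A} (intersection, +0)
GINRZ@2: {A} ∪ {T} = {A,T} (union, +1)
NZ@3: {C} ∪ {A} = {A,C} (union, +1)
GNZ@3: {G} ∪ {A,C} = {A,C,G} (union, +1)
GNRZ@3: {A,C,G} ∩ {A} = {A} (intersection, +0)
GINRZ@3: {A} ∪ {C} = {A,C} (union, +1)
NZ@4: {T} ∪ {C} = {C,T} (union, +1)
GNZ@4: {C} ∩ {C,T} = {C} (intersection, +0)
GNRZ@4: {C} ∪ {T} = {C,T} (union, +1)
GINRZ@4: {C,T} ∩ {C} = {C} (intersection, +0)
NZ@5: {C} ∪ {G} = {C,G} (union, +1)
GNZ@5: {A} ∪ {C,G} = {A,C,G} (union, +1)
GNRZ@5: {A,C,G} ∪ {T} = {A,C,G,T} (union, +1)
GINRZ@5: {A,C,G,T} ∩ {G} = {G} (intersection, +0)
NZ@6: {T} ∩ {T} = {T} (intersection, +0)
GNZ@6: {T} ∩ {T} = {T} (intersection, +0)
GNRZ@6: {T} ∪ {G} = {G,T} (union, +1)
GINRZ@6: {G,T} ∩ {G} = {G} (intersection, +0)
per-site changes: [3, 1, 2, 3, 2, 3, 1]; total = 15

15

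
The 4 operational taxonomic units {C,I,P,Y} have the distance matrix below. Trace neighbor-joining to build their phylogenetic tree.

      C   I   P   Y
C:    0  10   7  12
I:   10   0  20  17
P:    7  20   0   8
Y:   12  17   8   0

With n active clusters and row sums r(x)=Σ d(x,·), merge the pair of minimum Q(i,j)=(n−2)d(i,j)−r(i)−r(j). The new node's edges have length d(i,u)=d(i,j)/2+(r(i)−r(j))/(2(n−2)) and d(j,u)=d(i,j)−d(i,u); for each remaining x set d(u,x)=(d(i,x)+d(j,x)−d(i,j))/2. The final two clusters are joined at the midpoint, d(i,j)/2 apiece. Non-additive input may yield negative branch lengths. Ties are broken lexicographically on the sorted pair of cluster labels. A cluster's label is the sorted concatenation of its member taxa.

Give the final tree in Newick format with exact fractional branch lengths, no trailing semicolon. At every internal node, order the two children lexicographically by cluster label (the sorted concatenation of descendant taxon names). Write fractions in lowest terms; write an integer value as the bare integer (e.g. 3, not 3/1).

iteration 1: select C,I (d=10, Q=-56); attach at lengths (1/2, 19/2); label the merged cluster CI
  updated: d(CI,P)=17/2, d(CI,Y)=19/2
iteration 2: select CI,P (d=17/2, Q=-26); attach at lengths (5, 7/2); label the merged cluster CIP
  updated: d(CIP,Y)=9/2
iteration 3: select CIP,Y (d=9/2); attach at lengths (9/4, 9/4); label the merged cluster CIPY
final tree: (((C:1/2,I:19/2):5,P:7/2):9/4,Y:9/4)
total length: 23

(((C:1/2,I:19/2):5,P:7/2):9/4,Y:9/4)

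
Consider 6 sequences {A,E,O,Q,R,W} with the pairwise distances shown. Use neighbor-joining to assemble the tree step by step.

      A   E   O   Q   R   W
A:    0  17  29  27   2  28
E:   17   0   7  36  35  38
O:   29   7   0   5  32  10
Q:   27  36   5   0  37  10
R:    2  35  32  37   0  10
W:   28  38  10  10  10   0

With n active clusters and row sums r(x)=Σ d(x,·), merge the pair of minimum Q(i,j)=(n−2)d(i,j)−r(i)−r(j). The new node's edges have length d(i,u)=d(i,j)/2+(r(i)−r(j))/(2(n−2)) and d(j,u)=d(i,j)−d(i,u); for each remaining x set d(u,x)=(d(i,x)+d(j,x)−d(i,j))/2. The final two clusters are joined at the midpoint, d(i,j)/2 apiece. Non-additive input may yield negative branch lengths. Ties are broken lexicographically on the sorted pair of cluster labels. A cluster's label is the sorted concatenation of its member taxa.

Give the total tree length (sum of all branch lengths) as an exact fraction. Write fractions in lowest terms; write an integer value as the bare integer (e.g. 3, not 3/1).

95/2

1. join A+R (d=2, Q=-211) ⇒ AR; edges |A|=-5/8, |R|=21/8
  updated: d(AR,E)=25, d(AR,O)=59/2, d(AR,Q)=31, d(AR,W)=18
2. join E+O (d=7, Q=-273/2) ⇒ EO; edges |E|=151/12, |O|=-67/12
  updated: d(AR,EO)=95/4, d(EO,Q)=17, d(EO,W)=41/2
3. join AR+EO (d=95/4, Q=-173/2) ⇒ AEOR; edges |AR|=59/4, |EO|=9
  updated: d(AEOR,Q)=97/8, d(AEOR,W)=59/8
4. join AEOR+Q (d=97/8, Q=-59/2) ⇒ AEOQR; edges |AEOR|=19/4, |Q|=59/8
  updated: d(AEOQR,W)=21/8
5. join AEOQR+W (d=21/8) ⇒ AEOQRW; edges |AEOQR|=21/16, |W|=21/16
final tree: ((((A:-5/8,R:21/8):59/4,(E:151/12,O:-67/12):9):19/4,Q:59/8):21/16,W:21/16)
total length: 95/2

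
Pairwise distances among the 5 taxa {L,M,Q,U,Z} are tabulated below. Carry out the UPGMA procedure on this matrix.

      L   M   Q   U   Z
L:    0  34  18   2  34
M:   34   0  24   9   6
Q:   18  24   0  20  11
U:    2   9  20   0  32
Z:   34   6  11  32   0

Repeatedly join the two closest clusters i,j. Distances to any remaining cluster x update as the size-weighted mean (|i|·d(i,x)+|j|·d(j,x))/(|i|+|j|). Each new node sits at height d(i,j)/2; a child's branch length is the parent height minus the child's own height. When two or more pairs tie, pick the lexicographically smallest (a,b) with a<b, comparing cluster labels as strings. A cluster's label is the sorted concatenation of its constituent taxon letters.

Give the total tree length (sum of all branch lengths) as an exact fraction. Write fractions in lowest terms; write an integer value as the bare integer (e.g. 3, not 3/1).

149/4

step 1: merge (L,U) at d=2; branch lengths L→1, U→1; new cluster LU
  updated: d(LU,M)=43/2, d(LU,Q)=19, d(LU,Z)=33
step 2: merge (M,Z) at d=6; branch lengths M→3, Z→3; new cluster MZ
  updated: d(LU,MZ)=109/4, d(MZ,Q)=35/2
step 3: merge (MZ,Q) at d=35/2; branch lengths MZ→23/4, Q→35/4; new cluster MQZ
  updated: d(LU,MQZ)=49/2
step 4: merge (LU,MQZ) at d=49/2; branch lengths LU→45/4, MQZ→7/2; new cluster LMQUZ
final tree: ((L:1,U:1):45/4,((M:3,Z:3):23/4,Q:35/4):7/2)
total length: 149/4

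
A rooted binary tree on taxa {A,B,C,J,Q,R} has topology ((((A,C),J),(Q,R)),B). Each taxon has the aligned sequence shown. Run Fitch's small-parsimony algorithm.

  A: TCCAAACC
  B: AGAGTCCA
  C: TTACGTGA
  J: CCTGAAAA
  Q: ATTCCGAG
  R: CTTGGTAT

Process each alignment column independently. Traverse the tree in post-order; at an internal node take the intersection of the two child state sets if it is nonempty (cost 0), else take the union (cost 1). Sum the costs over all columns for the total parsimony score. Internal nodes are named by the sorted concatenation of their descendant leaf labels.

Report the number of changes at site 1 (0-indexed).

AC@0: {T} ∩ {T} = {T} (intersection, +0)
ACJ@0: {T} ∪ {C} = {C,T} (union, +1)
QR@0: {A} ∪ {C} = {A,C} (union, +1)
ACJQR@0: {C,T} ∩ {A,C} = {C} (intersection, +0)
ABCJQR@0: {C} ∪ {A} = {A,C} (union, +1)
AC@1: {C} ∪ {T} = {C,T} (union, +1)
ACJ@1: {C,T} ∩ {C} = {C} (intersection, +0)
QR@1: {T} ∩ {T} = {T} (intersection, +0)
ACJQR@1: {C} ∪ {T} = {C,T} (union, +1)
ABCJQR@1: {C,T} ∪ {G} = {C,G,T} (union, +1)
AC@2: {C} ∪ {A} = {A,C} (union, +1)
ACJ@2: {A,C} ∪ {T} = {A,C,T} (union, +1)
QR@2: {T} ∩ {T} = {T} (intersection, +0)
ACJQR@2: {A,C,T} ∩ {T} = {T} (intersection, +0)
ABCJQR@2: {T} ∪ {A} = {A,T} (union, +1)
AC@3: {A} ∪ {C} = {A,C} (union, +1)
ACJ@3: {A,C} ∪ {G} = {A,C,G} (union, +1)
QR@3: {C} ∪ {G} = {C,G} (union, +1)
ACJQR@3: {A,C,G} ∩ {C,G} = {C,G} (intersection, +0)
ABCJQR@3: {C,G} ∩ {G} = {G} (intersection, +0)
AC@4: {A} ∪ {G} = {A,G} (union, +1)
ACJ@4: {A,G} ∩ {A} = {A} (intersection, +0)
QR@4: {C} ∪ {G} = {C,G} (union, +1)
ACJQR@4: {A} ∪ {C,G} = {A,C,G} (union, +1)
ABCJQR@4: {A,C,G} ∪ {T} = {A,C,G,T} (union, +1)
AC@5: {A} ∪ {T} = {A,T} (union, +1)
ACJ@5: {A,T} ∩ {A} = {A} (intersection, +0)
QR@5: {G} ∪ {T} = {G,T} (union, +1)
ACJQR@5: {A} ∪ {G,T} = {A,G,T} (union, +1)
ABCJQR@5: {A,G,T} ∪ {C} = {A,C,G,T} (union, +1)
AC@6: {C} ∪ {G} = {C,G} (union, +1)
ACJ@6: {C,G} ∪ {A} = {A,C,G} (union, +1)
QR@6: {A} ∩ {A} = {A} (intersection, +0)
ACJQR@6: {A,C,G} ∩ {A} = {A} (intersection, +0)
ABCJQR@6: {A} ∪ {C} = {A,C} (union, +1)
AC@7: {C} ∪ {A} = {A,C} (union, +1)
ACJ@7: {A,C} ∩ {A} = {A} (intersection, +0)
QR@7: {G} ∪ {T} = {G,T} (union, +1)
ACJQR@7: {A} ∪ {G,T} = {A,G,T} (union, +1)
ABCJQR@7: {A,G,T} ∩ {A} = {A} (intersection, +0)
per-site changes: [3, 3, 3, 3, 4, 4, 3, 3]; total = 26

3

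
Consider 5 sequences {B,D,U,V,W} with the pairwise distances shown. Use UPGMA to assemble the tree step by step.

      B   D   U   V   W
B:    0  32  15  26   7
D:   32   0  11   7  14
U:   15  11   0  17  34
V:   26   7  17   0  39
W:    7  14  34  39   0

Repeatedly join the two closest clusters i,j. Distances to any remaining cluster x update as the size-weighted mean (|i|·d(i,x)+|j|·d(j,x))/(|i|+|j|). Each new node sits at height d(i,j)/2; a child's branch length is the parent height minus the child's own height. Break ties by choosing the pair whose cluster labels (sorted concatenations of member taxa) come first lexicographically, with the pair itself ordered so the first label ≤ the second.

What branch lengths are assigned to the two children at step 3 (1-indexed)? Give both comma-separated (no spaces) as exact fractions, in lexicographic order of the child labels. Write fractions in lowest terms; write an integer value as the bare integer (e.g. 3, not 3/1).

iteration 1: select B,W (d=7); attach at lengths (7/2, 7/2); label the merged cluster BW
  updated: d(BW,D)=23, d(BW,U)=49/2, d(BW,V)=65/2
iteration 2: select D,V (d=7); attach at lengths (7/2, 7/2); label the merged cluster DV
  updated: d(BW,DV)=111/4, d(DV,U)=14
iteration 3: select DV,U (d=14); attach at lengths (7/2, 7); label the merged cluster DUV
  updated: d(BW,DUV)=80/3
iteration 4: select BW,DUV (d=80/3); attach at lengths (59/6, 19/3); label the merged cluster BDUVW
final tree: ((B:7/2,W:7/2):59/6,((D:7/2,V:7/2):7/2,U:7):19/3)
total length: 122/3

7/2,7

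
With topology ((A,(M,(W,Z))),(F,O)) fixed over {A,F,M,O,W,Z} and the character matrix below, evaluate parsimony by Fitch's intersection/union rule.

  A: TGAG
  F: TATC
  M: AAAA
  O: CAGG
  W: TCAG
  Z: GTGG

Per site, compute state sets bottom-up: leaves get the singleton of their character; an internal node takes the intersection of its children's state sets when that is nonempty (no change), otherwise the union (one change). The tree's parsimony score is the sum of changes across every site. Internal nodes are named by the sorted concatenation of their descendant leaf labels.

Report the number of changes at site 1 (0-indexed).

[col 0] WZ: children W:{T}, Z:{G} ∪→ {G,T}; cost 1
[col 0] MWZ: children M:{A}, WZ:{G,T} ∪→ {A,G,T}; cost 1
[col 0] AMWZ: children A:{T}, MWZ:{A,G,T} ∩→ {T}; cost 0
[col 0] FO: children F:{T}, O:{C} ∪→ {C,T}; cost 1
[col 0] AFMOWZ: children AMWZ:{T}, FO:{C,T} ∩→ {T}; cost 0
[col 1] WZ: children W:{C}, Z:{T} ∪→ {C,T}; cost 1
[col 1] MWZ: children M:{A}, WZ:{C,T} ∪→ {A,C,T}; cost 1
[col 1] AMWZ: children A:{G}, MWZ:{A,C,T} ∪→ {A,C,G,T}; cost 1
[col 1] FO: children F:{A}, O:{A} ∩→ {A}; cost 0
[col 1] AFMOWZ: children AMWZ:{A,C,G,T}, FO:{A} ∩→ {A}; cost 0
[col 2] WZ: children W:{A}, Z:{G} ∪→ {A,G}; cost 1
[col 2] MWZ: children M:{A}, WZ:{A,G} ∩→ {A}; cost 0
[col 2] AMWZ: children A:{A}, MWZ:{A} ∩→ {A}; cost 0
[col 2] FO: children F:{T}, O:{G} ∪→ {G,T}; cost 1
[col 2] AFMOWZ: children AMWZ:{A}, FO:{G,T} ∪→ {A,G,T}; cost 1
[col 3] WZ: children W:{G}, Z:{G} ∩→ {G}; cost 0
[col 3] MWZ: children M:{A}, WZ:{G} ∪→ {A,G}; cost 1
[col 3] AMWZ: children A:{G}, MWZ:{A,G} ∩→ {G}; cost 0
[col 3] FO: children F:{C}, O:{G} ∪→ {C,G}; cost 1
[col 3] AFMOWZ: children AMWZ:{G}, FO:{C,G} ∩→ {G}; cost 0
per-site changes: [3, 3, 3, 2]; total = 11

3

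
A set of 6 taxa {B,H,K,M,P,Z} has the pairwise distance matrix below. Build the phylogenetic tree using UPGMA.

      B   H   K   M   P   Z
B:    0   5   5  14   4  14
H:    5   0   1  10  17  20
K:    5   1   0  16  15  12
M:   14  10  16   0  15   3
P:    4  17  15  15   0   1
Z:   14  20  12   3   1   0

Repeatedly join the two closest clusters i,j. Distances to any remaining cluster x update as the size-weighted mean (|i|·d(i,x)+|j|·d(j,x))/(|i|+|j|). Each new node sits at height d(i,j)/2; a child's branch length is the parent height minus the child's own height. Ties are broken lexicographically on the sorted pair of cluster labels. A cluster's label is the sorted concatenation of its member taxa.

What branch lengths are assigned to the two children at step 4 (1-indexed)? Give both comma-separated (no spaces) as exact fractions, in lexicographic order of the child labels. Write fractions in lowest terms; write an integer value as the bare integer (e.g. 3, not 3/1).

iteration 1: select H,K (d=1); attach at lengths (1/2, 1/2); label the merged cluster HK
  updated: d(B,HK)=5, d(HK,M)=13, d(HK,P)=16, d(HK,Z)=16
iteration 2: select P,Z (d=1); attach at lengths (1/2, 1/2); label the merged cluster PZ
  updated: d(B,PZ)=9, d(HK,PZ)=16, d(M,PZ)=9
iteration 3: select B,HK (d=5); attach at lengths (5/2, 2); label the merged cluster BHK
  updated: d(BHK,M)=40/3, d(BHK,PZ)=41/3
iteration 4: select M,PZ (d=9); attach at lengths (9/2, 4); label the merged cluster MPZ
  updated: d(BHK,MPZ)=122/9
iteration 5: select BHK,MPZ (d=122/9); attach at lengths (77/18, 41/18); label the merged cluster BHKMPZ
final tree: ((B:5/2,(H:1/2,K:1/2):2):77/18,(M:9/2,(P:1/2,Z:1/2):4):41/18)
total length: 194/9

9/2,4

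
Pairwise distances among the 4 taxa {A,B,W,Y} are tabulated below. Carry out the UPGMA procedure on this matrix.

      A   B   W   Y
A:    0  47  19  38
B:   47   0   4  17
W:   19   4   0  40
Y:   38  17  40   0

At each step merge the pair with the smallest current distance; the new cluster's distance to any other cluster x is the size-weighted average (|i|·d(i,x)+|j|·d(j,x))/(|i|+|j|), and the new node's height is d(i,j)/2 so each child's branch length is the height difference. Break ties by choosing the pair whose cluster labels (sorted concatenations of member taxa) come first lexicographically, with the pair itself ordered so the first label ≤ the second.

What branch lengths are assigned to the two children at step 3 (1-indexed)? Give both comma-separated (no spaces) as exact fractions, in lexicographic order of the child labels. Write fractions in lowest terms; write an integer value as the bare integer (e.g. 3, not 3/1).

step 1: merge (B,W) at d=4; branch lengths B→2, W→2; new cluster BW
  updated: d(A,BW)=33, d(BW,Y)=57/2
step 2: merge (BW,Y) at d=57/2; branch lengths BW→49/4, Y→57/4; new cluster BWY
  updated: d(A,BWY)=104/3
step 3: merge (A,BWY) at d=104/3; branch lengths A→52/3, BWY→37/12; new cluster ABWY
final tree: (A:52/3,((B:2,W:2):49/4,Y:57/4):37/12)
total length: 611/12

52/3,37/12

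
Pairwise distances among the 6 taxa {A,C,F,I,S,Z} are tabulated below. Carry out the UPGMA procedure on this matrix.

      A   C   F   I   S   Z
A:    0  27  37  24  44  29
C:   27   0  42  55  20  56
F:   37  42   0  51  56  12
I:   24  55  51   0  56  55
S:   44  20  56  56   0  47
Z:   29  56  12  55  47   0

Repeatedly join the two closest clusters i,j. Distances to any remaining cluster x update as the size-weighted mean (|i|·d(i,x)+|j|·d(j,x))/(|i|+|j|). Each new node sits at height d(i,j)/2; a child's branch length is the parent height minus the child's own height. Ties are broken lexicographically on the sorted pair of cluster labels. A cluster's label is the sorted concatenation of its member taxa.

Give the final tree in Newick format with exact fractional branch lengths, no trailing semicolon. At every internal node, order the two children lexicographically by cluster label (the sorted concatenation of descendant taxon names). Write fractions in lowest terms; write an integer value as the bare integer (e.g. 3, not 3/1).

iteration 1: select F,Z (d=12); attach at lengths (6, 6); label the merged cluster FZ
  updated: d(A,FZ)=33, d(C,FZ)=49, d(FZ,I)=53, d(FZ,S)=103/2
iteration 2: select C,S (d=20); attach at lengths (10, 10); label the merged cluster CS
  updated: d(A,CS)=71/2, d(CS,FZ)=201/4, d(CS,I)=111/2
iteration 3: select A,I (d=24); attach at lengths (12, 12); label the merged cluster AI
  updated: d(AI,CS)=91/2, d(AI,FZ)=43
iteration 4: select AI,FZ (d=43); attach at lengths (19/2, 31/2); label the merged cluster AFIZ
  updated: d(AFIZ,CS)=383/8
iteration 5: select AFIZ,CS (d=383/8); attach at lengths (39/16, 223/16); label the merged cluster ACFISZ
final tree: (((A:12,I:12):19/2,(F:6,Z:6):31/2):39/16,(C:10,S:10):223/16)
total length: 779/8

(((A:12,I:12):19/2,(F:6,Z:6):31/2):39/16,(C:10,S:10):223/16)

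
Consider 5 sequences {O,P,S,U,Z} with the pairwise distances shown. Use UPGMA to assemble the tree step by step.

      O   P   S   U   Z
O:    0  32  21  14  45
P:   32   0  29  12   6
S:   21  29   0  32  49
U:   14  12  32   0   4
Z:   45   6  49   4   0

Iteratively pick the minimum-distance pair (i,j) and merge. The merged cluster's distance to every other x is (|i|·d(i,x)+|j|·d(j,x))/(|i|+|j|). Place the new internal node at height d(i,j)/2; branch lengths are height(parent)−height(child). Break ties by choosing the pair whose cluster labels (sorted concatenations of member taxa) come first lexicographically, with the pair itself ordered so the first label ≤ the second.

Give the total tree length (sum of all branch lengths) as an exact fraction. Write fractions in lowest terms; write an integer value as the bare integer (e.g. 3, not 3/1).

101/2

step 1: merge (U,Z) at d=4; branch lengths U→2, Z→2; new cluster UZ
  updated: d(O,UZ)=59/2, d(P,UZ)=9, d(S,UZ)=81/2
step 2: merge (P,UZ) at d=9; branch lengths P→9/2, UZ→5/2; new cluster PUZ
  updated: d(O,PUZ)=91/3, d(PUZ,S)=110/3
step 3: merge (O,S) at d=21; branch lengths O→21/2, S→21/2; new cluster OS
  updated: d(OS,PUZ)=67/2
step 4: merge (OS,PUZ) at d=67/2; branch lengths OS→25/4, PUZ→49/4; new cluster OPSUZ
final tree: ((O:21/2,S:21/2):25/4,(P:9/2,(U:2,Z:2):5/2):49/4)
total length: 101/2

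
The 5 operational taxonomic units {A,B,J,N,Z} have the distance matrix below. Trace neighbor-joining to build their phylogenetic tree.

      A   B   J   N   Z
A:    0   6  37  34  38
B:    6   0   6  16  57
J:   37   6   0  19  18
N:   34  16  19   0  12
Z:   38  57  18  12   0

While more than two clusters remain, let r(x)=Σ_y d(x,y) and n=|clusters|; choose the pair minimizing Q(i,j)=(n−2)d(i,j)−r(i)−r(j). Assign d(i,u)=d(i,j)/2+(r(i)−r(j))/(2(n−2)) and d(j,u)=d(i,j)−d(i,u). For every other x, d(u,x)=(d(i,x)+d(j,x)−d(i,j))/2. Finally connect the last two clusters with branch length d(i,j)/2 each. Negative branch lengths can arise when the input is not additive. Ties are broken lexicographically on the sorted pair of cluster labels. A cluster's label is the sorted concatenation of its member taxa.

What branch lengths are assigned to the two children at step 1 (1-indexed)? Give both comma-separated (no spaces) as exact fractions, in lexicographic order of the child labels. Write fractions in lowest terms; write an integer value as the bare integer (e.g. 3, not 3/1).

8,-2

step 1: merge (A,B) at d=6, Q=-182; branch lengths A→8, B→-2; new cluster AB
  updated: d(AB,J)=37/2, d(AB,N)=22, d(AB,Z)=89/2
step 2: merge (AB,J) at d=37/2, Q=-207/2; branch lengths AB→133/8, J→15/8; new cluster ABJ
  updated: d(ABJ,N)=45/4, d(ABJ,Z)=22
step 3: merge (ABJ,N) at d=45/4, Q=-181/4; branch lengths ABJ→85/8, N→5/8; new cluster ABJN
  updated: d(ABJN,Z)=91/8
step 4: merge (ABJN,Z) at d=91/8; branch lengths ABJN→91/16, Z→91/16; new cluster ABJNZ
final tree: ((((A:8,B:-2):133/8,J:15/8):85/8,N:5/8):91/16,Z:91/16)
total length: 377/8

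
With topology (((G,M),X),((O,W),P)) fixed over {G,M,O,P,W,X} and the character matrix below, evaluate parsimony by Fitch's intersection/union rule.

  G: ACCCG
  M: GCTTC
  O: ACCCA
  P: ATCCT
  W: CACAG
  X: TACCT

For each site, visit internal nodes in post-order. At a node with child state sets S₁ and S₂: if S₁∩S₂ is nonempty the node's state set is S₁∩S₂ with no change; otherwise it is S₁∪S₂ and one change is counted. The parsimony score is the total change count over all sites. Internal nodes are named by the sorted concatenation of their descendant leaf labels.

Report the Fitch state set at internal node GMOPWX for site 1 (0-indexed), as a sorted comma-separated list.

A,C

GM@0: {A} ∪ {G} = {A,G} (union, +1)
GMX@0: {A,G} ∪ {T} = {A,G,T} (union, +1)
OW@0: {A} ∪ {C} = {A,C} (union, +1)
OPW@0: {A,C} ∩ {A} = {A} (intersection, +0)
GMOPWX@0: {A,G,T} ∩ {A} = {A} (intersection, +0)
GM@1: {C} ∩ {C} = {C} (intersection, +0)
GMX@1: {C} ∪ {A} = {A,C} (union, +1)
OW@1: {C} ∪ {A} = {A,C} (union, +1)
OPW@1: {A,C} ∪ {T} = {A,C,T} (union, +1)
GMOPWX@1: {A,C} ∩ {A,C,T} = {A,C} (intersection, +0)
GM@2: {C} ∪ {T} = {C,T} (union, +1)
GMX@2: {C,T} ∩ {C} = {C} (intersection, +0)
OW@2: {C} ∩ {C} = {C} (intersection, +0)
OPW@2: {C} ∩ {C} = {C} (intersection, +0)
GMOPWX@2: {C} ∩ {C} = {C} (intersection, +0)
GM@3: {C} ∪ {T} = {C,T} (union, +1)
GMX@3: {C,T} ∩ {C} = {C} (intersection, +0)
OW@3: {C} ∪ {A} = {A,C} (union, +1)
OPW@3: {A,C} ∩ {C} = {C} (intersection, +0)
GMOPWX@3: {C} ∩ {C} = {C} (intersection, +0)
GM@4: {G} ∪ {C} = {C,G} (union, +1)
GMX@4: {C,G} ∪ {T} = {C,G,T} (union, +1)
OW@4: {A} ∪ {G} = {A,G} (union, +1)
OPW@4: {A,G} ∪ {T} = {A,G,T} (union, +1)
GMOPWX@4: {C,G,T} ∩ {A,G,T} = {G,T} (intersection, +0)
per-site changes: [3, 3, 1, 2, 4]; total = 13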